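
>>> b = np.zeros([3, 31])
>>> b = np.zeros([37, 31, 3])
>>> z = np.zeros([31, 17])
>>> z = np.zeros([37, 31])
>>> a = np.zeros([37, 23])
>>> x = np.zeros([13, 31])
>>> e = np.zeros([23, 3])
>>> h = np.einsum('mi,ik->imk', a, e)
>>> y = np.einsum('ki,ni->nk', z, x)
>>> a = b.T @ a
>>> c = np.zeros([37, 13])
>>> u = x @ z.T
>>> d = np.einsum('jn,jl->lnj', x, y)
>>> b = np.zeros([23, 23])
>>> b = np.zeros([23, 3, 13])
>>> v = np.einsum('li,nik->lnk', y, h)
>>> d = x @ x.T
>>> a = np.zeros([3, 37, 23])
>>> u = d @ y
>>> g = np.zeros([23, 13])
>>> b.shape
(23, 3, 13)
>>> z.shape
(37, 31)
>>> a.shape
(3, 37, 23)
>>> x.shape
(13, 31)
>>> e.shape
(23, 3)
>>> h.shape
(23, 37, 3)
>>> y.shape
(13, 37)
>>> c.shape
(37, 13)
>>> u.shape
(13, 37)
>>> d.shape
(13, 13)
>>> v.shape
(13, 23, 3)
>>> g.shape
(23, 13)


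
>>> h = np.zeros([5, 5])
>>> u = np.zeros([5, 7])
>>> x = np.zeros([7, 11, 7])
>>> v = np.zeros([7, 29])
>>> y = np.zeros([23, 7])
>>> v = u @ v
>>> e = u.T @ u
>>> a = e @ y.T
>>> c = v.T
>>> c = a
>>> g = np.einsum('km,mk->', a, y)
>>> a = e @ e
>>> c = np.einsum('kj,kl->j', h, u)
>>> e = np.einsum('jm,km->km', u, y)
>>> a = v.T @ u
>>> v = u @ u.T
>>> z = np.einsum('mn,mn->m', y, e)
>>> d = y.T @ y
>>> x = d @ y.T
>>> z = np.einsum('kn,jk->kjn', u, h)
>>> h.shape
(5, 5)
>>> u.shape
(5, 7)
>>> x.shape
(7, 23)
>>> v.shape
(5, 5)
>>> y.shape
(23, 7)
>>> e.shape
(23, 7)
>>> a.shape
(29, 7)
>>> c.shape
(5,)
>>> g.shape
()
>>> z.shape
(5, 5, 7)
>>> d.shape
(7, 7)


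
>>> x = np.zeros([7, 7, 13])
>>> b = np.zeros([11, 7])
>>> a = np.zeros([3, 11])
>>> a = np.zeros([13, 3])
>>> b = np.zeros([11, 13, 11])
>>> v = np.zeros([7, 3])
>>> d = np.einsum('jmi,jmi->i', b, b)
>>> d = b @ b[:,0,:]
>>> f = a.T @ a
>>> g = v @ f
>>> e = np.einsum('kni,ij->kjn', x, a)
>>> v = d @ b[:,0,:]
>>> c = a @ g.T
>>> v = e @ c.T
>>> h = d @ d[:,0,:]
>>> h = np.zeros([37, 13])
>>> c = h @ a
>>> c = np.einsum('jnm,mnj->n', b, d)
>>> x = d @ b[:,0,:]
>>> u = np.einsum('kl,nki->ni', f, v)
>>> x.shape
(11, 13, 11)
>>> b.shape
(11, 13, 11)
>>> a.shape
(13, 3)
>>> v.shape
(7, 3, 13)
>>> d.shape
(11, 13, 11)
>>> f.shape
(3, 3)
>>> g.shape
(7, 3)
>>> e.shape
(7, 3, 7)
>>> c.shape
(13,)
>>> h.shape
(37, 13)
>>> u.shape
(7, 13)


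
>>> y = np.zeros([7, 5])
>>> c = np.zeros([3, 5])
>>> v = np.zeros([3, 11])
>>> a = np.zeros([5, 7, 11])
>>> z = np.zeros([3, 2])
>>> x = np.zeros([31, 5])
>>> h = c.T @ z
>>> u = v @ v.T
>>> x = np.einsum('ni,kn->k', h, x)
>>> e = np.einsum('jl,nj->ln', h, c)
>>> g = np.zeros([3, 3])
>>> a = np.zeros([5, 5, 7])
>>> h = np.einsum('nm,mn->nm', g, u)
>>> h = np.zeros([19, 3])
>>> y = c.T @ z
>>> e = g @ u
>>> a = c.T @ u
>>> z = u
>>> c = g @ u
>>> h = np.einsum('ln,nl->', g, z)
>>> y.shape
(5, 2)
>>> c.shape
(3, 3)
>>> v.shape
(3, 11)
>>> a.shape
(5, 3)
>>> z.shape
(3, 3)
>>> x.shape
(31,)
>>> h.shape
()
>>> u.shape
(3, 3)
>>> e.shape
(3, 3)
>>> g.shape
(3, 3)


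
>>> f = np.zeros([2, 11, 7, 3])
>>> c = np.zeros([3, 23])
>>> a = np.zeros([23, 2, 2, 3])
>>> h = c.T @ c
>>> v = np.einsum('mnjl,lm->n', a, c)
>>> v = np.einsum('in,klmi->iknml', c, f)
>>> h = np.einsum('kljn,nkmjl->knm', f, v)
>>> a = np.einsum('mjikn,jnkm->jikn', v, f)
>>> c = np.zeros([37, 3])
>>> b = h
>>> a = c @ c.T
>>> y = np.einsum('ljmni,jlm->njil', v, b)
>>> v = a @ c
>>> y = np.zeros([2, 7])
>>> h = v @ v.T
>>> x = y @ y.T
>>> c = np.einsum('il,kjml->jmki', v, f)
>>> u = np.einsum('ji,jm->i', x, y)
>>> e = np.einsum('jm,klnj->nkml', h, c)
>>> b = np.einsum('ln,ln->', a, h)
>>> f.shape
(2, 11, 7, 3)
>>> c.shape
(11, 7, 2, 37)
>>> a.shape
(37, 37)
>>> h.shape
(37, 37)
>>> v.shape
(37, 3)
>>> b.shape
()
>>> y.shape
(2, 7)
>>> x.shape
(2, 2)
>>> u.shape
(2,)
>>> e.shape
(2, 11, 37, 7)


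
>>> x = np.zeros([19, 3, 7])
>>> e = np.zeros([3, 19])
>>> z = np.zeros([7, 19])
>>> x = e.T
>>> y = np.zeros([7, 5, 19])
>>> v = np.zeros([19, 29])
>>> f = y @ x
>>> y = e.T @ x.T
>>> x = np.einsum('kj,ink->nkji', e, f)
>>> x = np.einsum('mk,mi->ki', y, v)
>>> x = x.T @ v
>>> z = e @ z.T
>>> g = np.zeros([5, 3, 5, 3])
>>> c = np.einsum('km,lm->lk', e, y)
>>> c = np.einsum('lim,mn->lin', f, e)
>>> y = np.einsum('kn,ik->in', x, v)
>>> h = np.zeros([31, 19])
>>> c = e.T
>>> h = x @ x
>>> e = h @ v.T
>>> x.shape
(29, 29)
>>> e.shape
(29, 19)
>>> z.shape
(3, 7)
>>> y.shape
(19, 29)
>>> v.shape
(19, 29)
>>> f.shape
(7, 5, 3)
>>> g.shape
(5, 3, 5, 3)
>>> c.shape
(19, 3)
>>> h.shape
(29, 29)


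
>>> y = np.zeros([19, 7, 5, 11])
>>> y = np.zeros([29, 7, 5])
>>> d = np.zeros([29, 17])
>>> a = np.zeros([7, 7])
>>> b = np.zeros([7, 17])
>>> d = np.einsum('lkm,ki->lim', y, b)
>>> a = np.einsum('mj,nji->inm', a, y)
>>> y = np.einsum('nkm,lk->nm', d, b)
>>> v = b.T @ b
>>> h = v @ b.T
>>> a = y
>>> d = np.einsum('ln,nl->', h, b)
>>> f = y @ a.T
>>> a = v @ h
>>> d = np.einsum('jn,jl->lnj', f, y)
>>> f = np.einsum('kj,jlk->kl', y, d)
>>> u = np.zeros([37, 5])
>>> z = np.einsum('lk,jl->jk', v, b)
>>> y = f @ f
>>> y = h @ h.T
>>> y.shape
(17, 17)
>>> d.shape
(5, 29, 29)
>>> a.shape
(17, 7)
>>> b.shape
(7, 17)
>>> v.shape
(17, 17)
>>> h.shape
(17, 7)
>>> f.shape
(29, 29)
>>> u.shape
(37, 5)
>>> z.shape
(7, 17)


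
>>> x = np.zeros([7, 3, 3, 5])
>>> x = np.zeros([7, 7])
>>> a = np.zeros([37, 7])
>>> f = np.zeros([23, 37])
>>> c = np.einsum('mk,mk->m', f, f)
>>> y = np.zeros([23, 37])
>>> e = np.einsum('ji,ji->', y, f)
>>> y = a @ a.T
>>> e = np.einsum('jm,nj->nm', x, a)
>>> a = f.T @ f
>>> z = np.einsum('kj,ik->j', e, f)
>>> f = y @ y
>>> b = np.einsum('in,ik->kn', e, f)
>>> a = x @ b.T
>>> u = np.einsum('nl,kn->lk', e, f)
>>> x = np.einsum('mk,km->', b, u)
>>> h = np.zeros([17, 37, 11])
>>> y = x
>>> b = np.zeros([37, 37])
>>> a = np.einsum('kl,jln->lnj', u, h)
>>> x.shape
()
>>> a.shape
(37, 11, 17)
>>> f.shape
(37, 37)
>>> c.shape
(23,)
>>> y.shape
()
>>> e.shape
(37, 7)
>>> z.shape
(7,)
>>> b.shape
(37, 37)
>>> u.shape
(7, 37)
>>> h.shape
(17, 37, 11)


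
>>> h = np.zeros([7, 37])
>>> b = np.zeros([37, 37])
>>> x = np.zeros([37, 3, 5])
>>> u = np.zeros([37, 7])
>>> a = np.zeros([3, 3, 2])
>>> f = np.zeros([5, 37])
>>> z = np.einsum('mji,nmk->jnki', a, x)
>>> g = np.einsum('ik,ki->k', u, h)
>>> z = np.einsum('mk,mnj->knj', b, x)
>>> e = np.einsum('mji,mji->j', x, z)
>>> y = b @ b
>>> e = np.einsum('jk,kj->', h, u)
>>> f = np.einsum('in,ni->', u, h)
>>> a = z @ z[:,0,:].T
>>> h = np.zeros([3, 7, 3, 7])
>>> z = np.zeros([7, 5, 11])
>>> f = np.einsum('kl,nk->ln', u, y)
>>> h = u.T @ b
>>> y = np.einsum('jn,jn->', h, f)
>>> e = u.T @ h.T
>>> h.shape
(7, 37)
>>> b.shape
(37, 37)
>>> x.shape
(37, 3, 5)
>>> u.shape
(37, 7)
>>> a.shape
(37, 3, 37)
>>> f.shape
(7, 37)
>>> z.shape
(7, 5, 11)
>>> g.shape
(7,)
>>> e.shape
(7, 7)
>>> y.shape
()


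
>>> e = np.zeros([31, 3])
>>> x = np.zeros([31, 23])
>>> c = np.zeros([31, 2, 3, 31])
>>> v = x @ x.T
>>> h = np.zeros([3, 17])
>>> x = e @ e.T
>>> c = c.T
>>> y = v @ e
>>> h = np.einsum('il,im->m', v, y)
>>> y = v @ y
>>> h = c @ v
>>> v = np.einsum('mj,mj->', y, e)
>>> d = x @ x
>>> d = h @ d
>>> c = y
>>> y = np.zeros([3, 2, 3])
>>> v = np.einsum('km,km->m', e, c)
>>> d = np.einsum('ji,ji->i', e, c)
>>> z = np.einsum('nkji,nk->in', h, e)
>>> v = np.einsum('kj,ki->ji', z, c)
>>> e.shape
(31, 3)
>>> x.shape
(31, 31)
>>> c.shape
(31, 3)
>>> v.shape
(31, 3)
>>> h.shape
(31, 3, 2, 31)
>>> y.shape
(3, 2, 3)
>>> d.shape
(3,)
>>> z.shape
(31, 31)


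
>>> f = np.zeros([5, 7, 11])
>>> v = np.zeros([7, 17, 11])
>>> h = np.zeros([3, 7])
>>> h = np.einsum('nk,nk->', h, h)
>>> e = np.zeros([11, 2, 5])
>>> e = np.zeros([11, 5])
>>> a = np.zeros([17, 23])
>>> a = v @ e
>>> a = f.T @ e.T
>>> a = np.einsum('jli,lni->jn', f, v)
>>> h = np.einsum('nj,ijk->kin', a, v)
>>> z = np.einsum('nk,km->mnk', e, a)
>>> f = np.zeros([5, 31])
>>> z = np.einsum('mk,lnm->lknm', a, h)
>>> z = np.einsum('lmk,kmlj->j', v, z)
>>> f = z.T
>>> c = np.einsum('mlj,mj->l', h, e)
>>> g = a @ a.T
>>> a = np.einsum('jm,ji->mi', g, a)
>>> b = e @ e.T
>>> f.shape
(5,)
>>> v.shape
(7, 17, 11)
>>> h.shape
(11, 7, 5)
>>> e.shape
(11, 5)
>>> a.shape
(5, 17)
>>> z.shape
(5,)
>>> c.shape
(7,)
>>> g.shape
(5, 5)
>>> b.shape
(11, 11)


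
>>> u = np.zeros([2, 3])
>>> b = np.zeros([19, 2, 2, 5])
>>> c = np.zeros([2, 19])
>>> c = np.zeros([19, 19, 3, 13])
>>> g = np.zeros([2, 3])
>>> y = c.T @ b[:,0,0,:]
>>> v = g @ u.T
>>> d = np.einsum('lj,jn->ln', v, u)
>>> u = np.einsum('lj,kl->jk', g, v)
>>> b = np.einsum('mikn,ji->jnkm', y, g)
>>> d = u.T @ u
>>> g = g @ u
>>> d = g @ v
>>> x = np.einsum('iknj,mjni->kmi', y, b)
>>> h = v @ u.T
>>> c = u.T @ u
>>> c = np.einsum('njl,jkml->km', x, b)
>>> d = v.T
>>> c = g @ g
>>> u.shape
(3, 2)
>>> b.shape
(2, 5, 19, 13)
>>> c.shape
(2, 2)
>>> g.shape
(2, 2)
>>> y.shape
(13, 3, 19, 5)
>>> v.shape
(2, 2)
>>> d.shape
(2, 2)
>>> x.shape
(3, 2, 13)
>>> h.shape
(2, 3)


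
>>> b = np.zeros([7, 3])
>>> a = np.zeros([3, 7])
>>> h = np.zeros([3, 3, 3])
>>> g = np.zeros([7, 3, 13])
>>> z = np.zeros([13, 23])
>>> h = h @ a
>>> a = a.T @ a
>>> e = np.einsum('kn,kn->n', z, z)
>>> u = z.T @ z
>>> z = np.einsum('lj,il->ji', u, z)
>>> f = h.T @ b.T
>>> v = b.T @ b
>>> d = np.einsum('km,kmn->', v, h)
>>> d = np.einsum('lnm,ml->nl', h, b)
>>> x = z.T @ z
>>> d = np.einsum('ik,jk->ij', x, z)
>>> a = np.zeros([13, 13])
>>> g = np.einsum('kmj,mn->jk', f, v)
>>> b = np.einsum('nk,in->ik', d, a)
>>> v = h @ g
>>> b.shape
(13, 23)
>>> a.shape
(13, 13)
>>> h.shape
(3, 3, 7)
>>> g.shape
(7, 7)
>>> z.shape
(23, 13)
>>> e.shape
(23,)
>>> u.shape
(23, 23)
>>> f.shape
(7, 3, 7)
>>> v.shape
(3, 3, 7)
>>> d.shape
(13, 23)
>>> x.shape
(13, 13)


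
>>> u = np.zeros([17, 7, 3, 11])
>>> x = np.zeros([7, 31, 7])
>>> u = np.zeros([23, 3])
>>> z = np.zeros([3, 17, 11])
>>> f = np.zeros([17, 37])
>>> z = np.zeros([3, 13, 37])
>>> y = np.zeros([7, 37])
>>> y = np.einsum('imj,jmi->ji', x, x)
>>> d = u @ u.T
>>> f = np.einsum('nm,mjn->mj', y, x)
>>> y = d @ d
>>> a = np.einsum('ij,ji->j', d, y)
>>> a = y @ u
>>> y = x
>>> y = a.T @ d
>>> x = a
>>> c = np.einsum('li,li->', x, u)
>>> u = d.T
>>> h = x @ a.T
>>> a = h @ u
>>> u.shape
(23, 23)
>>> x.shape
(23, 3)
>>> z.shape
(3, 13, 37)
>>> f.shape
(7, 31)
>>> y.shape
(3, 23)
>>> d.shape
(23, 23)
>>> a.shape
(23, 23)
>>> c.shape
()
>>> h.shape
(23, 23)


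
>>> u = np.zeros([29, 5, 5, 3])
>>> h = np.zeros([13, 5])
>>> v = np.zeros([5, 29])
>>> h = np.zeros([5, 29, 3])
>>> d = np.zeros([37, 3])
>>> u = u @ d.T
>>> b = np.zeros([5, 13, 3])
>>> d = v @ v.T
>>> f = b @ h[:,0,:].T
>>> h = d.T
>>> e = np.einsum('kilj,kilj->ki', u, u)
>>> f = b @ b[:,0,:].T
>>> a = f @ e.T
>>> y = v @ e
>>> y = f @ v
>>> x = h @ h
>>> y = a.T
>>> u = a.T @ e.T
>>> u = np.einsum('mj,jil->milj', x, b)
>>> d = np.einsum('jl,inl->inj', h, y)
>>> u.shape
(5, 13, 3, 5)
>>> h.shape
(5, 5)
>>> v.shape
(5, 29)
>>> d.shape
(29, 13, 5)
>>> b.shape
(5, 13, 3)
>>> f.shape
(5, 13, 5)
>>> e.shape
(29, 5)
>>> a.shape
(5, 13, 29)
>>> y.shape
(29, 13, 5)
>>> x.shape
(5, 5)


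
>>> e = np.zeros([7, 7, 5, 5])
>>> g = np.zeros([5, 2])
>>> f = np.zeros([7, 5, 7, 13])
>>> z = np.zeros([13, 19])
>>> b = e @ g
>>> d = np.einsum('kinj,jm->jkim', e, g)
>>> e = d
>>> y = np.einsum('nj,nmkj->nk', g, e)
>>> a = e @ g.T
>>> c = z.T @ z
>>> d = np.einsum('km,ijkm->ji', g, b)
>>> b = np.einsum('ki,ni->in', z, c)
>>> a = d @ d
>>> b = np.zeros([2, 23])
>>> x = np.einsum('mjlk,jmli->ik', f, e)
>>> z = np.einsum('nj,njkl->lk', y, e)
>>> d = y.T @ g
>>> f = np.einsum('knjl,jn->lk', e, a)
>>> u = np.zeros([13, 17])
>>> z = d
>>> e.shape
(5, 7, 7, 2)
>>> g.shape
(5, 2)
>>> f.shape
(2, 5)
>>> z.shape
(7, 2)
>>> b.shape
(2, 23)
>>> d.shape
(7, 2)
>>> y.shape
(5, 7)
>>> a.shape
(7, 7)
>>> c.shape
(19, 19)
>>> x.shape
(2, 13)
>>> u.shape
(13, 17)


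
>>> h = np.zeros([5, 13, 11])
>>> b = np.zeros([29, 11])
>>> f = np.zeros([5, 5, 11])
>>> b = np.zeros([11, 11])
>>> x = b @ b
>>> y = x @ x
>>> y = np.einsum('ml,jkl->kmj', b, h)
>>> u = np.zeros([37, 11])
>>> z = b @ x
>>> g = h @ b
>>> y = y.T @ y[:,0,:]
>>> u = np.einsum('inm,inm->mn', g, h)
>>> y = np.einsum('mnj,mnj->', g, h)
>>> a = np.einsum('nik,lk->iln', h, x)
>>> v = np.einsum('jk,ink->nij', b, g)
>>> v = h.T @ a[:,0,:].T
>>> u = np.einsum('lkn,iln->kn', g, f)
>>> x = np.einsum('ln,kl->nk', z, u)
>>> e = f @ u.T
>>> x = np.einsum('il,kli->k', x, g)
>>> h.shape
(5, 13, 11)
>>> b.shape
(11, 11)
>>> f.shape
(5, 5, 11)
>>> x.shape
(5,)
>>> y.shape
()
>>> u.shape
(13, 11)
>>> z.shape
(11, 11)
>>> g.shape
(5, 13, 11)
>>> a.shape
(13, 11, 5)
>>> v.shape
(11, 13, 13)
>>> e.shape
(5, 5, 13)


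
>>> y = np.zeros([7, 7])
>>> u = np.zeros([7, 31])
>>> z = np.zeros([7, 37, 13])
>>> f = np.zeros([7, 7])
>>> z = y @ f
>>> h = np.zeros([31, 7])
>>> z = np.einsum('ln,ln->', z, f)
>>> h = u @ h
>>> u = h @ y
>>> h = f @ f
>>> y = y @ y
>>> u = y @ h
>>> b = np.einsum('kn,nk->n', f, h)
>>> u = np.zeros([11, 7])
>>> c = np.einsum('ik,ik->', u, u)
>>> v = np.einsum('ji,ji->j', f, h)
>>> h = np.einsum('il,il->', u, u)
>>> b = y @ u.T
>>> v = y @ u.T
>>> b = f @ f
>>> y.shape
(7, 7)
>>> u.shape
(11, 7)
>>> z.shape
()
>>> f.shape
(7, 7)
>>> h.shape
()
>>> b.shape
(7, 7)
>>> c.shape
()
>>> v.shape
(7, 11)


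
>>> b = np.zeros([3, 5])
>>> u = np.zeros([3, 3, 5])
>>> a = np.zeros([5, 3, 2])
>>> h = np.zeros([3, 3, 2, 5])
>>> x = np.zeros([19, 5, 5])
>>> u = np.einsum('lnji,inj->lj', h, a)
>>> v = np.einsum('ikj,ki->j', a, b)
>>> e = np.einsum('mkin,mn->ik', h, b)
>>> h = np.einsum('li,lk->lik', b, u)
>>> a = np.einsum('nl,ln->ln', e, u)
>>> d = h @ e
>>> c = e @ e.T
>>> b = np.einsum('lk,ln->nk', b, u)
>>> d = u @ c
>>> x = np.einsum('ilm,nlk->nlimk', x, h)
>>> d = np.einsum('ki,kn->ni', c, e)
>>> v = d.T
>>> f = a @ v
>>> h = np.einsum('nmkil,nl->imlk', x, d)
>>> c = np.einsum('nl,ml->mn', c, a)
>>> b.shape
(2, 5)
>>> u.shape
(3, 2)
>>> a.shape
(3, 2)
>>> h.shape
(5, 5, 2, 19)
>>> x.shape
(3, 5, 19, 5, 2)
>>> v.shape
(2, 3)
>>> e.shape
(2, 3)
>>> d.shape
(3, 2)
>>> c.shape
(3, 2)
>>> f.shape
(3, 3)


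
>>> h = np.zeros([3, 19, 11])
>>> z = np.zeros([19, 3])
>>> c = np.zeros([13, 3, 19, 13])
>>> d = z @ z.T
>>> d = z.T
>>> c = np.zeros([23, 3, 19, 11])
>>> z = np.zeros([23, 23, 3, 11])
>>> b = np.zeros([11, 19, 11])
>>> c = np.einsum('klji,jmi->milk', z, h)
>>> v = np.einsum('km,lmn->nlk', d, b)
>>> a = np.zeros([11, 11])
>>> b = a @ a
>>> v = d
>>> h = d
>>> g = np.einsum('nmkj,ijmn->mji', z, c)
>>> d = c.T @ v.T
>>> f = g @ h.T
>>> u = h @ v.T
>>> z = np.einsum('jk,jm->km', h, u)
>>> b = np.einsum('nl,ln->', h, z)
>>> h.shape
(3, 19)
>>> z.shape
(19, 3)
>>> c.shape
(19, 11, 23, 23)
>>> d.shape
(23, 23, 11, 3)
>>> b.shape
()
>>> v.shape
(3, 19)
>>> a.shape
(11, 11)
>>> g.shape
(23, 11, 19)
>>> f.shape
(23, 11, 3)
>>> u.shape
(3, 3)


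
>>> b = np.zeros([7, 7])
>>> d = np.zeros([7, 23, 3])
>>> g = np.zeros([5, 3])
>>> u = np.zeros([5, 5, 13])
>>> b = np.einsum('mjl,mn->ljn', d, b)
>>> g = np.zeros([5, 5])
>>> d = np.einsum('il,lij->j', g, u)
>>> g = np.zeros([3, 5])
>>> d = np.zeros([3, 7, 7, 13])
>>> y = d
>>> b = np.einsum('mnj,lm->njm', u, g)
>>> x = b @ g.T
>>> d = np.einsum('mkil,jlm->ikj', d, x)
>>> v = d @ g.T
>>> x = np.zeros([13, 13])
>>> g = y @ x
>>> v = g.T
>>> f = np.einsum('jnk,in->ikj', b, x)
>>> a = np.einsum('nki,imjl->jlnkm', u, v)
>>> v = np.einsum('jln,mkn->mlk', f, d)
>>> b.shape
(5, 13, 5)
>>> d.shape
(7, 7, 5)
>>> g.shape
(3, 7, 7, 13)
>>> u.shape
(5, 5, 13)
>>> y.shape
(3, 7, 7, 13)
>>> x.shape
(13, 13)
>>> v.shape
(7, 5, 7)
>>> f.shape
(13, 5, 5)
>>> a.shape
(7, 3, 5, 5, 7)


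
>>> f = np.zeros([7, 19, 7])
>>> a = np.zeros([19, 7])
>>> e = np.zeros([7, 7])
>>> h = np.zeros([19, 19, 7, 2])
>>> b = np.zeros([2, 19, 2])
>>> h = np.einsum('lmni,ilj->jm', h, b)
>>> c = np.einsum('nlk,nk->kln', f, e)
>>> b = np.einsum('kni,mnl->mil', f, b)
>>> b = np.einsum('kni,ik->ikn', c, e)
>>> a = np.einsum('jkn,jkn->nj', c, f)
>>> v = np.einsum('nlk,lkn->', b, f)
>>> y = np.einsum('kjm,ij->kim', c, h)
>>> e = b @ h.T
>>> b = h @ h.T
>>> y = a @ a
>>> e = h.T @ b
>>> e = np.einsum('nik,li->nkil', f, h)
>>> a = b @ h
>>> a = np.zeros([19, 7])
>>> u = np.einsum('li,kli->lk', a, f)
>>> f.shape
(7, 19, 7)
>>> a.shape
(19, 7)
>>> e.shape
(7, 7, 19, 2)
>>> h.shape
(2, 19)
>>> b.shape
(2, 2)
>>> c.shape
(7, 19, 7)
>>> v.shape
()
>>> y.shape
(7, 7)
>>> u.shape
(19, 7)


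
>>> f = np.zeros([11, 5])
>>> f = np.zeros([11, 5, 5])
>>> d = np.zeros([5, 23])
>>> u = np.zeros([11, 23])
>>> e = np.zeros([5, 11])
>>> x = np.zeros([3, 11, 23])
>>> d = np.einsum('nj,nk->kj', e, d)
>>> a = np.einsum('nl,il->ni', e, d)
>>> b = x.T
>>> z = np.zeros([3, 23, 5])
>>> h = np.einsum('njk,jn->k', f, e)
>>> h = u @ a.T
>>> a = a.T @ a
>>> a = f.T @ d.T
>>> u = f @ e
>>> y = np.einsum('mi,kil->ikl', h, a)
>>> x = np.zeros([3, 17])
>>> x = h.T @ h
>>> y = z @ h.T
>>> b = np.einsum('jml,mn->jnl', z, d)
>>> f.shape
(11, 5, 5)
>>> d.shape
(23, 11)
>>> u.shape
(11, 5, 11)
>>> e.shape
(5, 11)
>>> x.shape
(5, 5)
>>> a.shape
(5, 5, 23)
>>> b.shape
(3, 11, 5)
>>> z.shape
(3, 23, 5)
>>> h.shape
(11, 5)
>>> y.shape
(3, 23, 11)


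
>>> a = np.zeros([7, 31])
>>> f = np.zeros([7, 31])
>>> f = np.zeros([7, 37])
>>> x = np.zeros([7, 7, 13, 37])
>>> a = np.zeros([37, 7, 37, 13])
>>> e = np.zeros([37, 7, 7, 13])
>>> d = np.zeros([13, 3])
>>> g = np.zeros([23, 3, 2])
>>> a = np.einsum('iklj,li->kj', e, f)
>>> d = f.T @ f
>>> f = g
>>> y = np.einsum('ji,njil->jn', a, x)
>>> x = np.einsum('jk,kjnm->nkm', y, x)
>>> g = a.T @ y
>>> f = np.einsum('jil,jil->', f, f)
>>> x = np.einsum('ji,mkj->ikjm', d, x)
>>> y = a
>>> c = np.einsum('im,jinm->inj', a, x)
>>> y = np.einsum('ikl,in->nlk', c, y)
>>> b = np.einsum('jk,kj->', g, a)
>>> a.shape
(7, 13)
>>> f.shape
()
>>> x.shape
(37, 7, 37, 13)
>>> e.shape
(37, 7, 7, 13)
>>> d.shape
(37, 37)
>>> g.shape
(13, 7)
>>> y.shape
(13, 37, 37)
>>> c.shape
(7, 37, 37)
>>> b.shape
()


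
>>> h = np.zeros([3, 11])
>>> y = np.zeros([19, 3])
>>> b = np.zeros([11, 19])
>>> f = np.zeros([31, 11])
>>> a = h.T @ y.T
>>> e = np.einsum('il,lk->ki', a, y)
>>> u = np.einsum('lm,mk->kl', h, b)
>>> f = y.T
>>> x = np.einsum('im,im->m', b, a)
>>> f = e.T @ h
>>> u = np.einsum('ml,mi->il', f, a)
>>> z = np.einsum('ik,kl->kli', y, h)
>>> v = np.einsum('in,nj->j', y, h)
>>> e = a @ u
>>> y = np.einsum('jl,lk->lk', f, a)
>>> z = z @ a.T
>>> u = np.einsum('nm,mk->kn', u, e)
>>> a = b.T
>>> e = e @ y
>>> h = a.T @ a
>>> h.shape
(11, 11)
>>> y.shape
(11, 19)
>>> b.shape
(11, 19)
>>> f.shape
(11, 11)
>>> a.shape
(19, 11)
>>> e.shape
(11, 19)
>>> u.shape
(11, 19)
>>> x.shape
(19,)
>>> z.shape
(3, 11, 11)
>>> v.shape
(11,)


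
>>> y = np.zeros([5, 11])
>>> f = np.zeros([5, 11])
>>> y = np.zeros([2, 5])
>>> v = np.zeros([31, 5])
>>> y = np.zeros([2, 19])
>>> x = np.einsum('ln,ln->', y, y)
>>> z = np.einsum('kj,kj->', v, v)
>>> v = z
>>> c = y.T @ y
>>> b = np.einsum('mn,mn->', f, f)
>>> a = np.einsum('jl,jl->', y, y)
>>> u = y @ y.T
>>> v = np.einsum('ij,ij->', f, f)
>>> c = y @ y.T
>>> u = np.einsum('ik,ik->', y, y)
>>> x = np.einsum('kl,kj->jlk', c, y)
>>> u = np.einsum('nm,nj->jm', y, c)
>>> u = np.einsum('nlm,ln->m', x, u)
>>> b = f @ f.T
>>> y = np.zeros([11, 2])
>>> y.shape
(11, 2)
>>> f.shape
(5, 11)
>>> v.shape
()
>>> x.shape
(19, 2, 2)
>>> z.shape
()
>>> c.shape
(2, 2)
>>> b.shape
(5, 5)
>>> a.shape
()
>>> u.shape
(2,)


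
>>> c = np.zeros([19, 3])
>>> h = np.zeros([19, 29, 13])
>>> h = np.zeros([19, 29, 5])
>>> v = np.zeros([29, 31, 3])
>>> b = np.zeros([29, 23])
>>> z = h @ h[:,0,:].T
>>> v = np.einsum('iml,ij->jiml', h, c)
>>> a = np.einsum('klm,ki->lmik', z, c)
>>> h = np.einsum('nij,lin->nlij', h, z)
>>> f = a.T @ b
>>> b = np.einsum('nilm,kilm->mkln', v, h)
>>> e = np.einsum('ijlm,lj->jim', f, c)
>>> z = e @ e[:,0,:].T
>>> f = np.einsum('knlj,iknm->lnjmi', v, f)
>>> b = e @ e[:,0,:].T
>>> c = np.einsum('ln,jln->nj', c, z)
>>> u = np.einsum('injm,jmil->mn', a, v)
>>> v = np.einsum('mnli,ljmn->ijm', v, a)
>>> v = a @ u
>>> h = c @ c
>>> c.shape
(3, 3)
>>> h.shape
(3, 3)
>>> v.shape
(29, 19, 3, 19)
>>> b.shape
(3, 19, 3)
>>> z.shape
(3, 19, 3)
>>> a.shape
(29, 19, 3, 19)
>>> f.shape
(29, 19, 5, 23, 19)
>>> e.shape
(3, 19, 23)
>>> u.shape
(19, 19)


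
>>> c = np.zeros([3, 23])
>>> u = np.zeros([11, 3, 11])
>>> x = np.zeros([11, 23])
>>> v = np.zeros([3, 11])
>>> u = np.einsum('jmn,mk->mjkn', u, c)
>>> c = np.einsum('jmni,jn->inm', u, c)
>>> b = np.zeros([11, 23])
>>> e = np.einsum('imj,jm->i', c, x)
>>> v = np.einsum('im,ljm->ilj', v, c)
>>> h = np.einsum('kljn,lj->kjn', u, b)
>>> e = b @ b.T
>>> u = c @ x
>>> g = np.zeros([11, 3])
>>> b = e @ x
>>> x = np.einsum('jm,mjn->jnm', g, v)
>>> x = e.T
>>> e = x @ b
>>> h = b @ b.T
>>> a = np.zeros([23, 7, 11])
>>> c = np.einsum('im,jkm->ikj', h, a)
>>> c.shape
(11, 7, 23)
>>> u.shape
(11, 23, 23)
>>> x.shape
(11, 11)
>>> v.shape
(3, 11, 23)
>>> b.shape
(11, 23)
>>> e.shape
(11, 23)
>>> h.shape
(11, 11)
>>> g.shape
(11, 3)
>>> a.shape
(23, 7, 11)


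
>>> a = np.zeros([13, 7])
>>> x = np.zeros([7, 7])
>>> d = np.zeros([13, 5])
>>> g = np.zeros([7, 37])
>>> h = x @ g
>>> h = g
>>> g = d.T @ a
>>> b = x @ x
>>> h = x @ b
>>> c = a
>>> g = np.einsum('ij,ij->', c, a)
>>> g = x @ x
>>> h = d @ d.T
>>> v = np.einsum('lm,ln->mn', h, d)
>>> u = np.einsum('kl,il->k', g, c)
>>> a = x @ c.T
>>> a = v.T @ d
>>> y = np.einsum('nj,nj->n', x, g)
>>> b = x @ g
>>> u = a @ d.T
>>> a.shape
(5, 5)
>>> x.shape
(7, 7)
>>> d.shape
(13, 5)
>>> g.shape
(7, 7)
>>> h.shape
(13, 13)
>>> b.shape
(7, 7)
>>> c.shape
(13, 7)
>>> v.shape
(13, 5)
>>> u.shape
(5, 13)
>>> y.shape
(7,)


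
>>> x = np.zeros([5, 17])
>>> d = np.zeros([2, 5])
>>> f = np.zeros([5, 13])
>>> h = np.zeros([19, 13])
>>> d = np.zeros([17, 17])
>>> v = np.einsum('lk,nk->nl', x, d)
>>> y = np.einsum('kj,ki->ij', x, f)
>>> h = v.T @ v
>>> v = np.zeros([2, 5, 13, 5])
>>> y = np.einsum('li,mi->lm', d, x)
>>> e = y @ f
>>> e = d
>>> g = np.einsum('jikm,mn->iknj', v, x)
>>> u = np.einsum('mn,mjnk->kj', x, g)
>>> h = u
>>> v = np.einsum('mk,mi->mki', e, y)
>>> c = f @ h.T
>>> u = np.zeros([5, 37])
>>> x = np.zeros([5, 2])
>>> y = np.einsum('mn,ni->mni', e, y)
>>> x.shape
(5, 2)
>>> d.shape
(17, 17)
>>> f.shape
(5, 13)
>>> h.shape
(2, 13)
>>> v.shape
(17, 17, 5)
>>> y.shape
(17, 17, 5)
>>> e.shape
(17, 17)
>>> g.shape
(5, 13, 17, 2)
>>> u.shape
(5, 37)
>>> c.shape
(5, 2)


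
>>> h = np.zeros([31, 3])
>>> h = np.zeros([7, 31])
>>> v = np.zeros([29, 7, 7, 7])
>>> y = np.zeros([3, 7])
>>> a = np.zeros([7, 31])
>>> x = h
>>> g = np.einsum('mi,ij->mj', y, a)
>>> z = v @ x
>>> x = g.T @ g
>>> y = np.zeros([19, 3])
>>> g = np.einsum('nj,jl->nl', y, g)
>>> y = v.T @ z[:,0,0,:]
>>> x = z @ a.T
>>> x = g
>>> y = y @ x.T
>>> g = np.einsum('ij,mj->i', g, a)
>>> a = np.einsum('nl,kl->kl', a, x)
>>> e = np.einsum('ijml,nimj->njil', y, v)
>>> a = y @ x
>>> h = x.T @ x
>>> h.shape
(31, 31)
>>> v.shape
(29, 7, 7, 7)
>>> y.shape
(7, 7, 7, 19)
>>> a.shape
(7, 7, 7, 31)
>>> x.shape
(19, 31)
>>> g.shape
(19,)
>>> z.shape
(29, 7, 7, 31)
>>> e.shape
(29, 7, 7, 19)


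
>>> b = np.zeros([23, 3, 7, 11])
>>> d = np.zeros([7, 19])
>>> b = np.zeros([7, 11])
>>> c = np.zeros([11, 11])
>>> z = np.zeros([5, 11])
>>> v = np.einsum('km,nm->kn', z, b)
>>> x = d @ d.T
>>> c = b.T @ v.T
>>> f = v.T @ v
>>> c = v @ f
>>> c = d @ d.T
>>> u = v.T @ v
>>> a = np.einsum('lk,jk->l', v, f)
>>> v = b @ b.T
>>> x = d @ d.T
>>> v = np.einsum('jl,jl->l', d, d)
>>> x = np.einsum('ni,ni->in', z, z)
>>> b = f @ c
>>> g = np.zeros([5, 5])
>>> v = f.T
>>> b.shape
(7, 7)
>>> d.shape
(7, 19)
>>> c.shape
(7, 7)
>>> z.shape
(5, 11)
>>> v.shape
(7, 7)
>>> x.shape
(11, 5)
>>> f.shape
(7, 7)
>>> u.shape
(7, 7)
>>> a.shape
(5,)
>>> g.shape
(5, 5)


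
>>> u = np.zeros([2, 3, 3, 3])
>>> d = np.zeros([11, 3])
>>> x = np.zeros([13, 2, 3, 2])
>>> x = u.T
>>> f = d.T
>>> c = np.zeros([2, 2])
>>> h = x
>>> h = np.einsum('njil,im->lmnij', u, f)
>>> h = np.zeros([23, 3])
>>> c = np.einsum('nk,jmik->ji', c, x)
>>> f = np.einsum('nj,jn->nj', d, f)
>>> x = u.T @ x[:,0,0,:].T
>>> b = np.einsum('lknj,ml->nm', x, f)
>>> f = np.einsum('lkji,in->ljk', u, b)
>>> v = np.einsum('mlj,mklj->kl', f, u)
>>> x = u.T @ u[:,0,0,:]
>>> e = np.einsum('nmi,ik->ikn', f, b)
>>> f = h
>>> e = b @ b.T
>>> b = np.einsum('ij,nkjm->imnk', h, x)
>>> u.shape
(2, 3, 3, 3)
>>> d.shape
(11, 3)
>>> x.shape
(3, 3, 3, 3)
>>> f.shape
(23, 3)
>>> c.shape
(3, 3)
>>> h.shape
(23, 3)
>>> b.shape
(23, 3, 3, 3)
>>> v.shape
(3, 3)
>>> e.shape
(3, 3)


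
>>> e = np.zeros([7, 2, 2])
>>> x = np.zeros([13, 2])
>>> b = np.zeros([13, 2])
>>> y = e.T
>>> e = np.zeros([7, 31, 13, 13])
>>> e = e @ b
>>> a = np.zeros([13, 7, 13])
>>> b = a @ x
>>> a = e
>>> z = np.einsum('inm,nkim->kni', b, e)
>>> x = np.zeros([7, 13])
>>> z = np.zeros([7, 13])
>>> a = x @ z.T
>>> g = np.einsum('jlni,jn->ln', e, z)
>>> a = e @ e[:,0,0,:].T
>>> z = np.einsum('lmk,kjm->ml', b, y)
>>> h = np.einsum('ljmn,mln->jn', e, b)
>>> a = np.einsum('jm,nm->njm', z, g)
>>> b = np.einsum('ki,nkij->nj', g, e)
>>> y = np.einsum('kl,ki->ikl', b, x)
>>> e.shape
(7, 31, 13, 2)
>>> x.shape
(7, 13)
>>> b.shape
(7, 2)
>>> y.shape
(13, 7, 2)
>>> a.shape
(31, 7, 13)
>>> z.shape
(7, 13)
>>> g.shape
(31, 13)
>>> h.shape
(31, 2)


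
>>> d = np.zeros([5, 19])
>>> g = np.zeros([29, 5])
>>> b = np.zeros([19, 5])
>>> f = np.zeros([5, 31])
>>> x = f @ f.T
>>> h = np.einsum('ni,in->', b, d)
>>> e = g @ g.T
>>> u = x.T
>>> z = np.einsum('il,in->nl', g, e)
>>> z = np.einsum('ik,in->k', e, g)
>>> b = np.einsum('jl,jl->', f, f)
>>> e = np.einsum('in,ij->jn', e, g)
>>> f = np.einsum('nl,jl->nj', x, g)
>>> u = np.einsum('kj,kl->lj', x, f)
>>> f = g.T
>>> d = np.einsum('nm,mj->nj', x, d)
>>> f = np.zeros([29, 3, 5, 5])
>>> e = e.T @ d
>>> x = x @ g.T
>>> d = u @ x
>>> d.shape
(29, 29)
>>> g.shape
(29, 5)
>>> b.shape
()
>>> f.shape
(29, 3, 5, 5)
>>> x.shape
(5, 29)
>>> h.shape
()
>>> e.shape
(29, 19)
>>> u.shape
(29, 5)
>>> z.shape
(29,)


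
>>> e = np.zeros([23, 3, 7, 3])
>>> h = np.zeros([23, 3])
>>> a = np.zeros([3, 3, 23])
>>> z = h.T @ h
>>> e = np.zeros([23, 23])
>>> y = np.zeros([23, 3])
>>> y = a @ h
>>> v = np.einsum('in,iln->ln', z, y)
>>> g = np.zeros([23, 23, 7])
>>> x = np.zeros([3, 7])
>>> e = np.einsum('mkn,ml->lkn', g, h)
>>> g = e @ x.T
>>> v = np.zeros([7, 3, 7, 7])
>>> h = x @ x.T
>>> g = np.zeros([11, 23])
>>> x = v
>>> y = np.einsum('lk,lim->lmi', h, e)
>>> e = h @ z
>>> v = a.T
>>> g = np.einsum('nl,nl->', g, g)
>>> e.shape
(3, 3)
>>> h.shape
(3, 3)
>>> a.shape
(3, 3, 23)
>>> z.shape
(3, 3)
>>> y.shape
(3, 7, 23)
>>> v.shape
(23, 3, 3)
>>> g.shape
()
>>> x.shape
(7, 3, 7, 7)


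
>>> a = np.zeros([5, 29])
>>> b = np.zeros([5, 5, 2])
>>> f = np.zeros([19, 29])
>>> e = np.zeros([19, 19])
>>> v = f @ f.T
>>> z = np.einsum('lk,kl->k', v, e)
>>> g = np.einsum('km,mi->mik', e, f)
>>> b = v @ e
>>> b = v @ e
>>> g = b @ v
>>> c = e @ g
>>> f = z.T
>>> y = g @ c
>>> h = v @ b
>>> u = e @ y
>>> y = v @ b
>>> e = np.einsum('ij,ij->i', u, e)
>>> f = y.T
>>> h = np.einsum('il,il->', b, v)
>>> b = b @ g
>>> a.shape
(5, 29)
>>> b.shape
(19, 19)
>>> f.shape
(19, 19)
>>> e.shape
(19,)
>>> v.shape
(19, 19)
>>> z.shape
(19,)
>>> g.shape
(19, 19)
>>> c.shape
(19, 19)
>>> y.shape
(19, 19)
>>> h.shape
()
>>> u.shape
(19, 19)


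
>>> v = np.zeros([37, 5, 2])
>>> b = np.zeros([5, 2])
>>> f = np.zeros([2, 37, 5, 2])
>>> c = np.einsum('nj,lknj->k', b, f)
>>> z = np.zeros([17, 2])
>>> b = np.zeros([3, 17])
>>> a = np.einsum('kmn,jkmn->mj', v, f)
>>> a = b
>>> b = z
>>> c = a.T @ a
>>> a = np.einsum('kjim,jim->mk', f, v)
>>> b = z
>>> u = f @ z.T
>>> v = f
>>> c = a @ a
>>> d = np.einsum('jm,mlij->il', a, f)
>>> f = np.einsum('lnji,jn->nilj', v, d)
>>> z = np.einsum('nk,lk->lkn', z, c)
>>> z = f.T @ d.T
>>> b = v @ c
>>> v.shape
(2, 37, 5, 2)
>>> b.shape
(2, 37, 5, 2)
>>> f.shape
(37, 2, 2, 5)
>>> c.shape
(2, 2)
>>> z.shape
(5, 2, 2, 5)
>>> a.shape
(2, 2)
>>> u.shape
(2, 37, 5, 17)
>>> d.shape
(5, 37)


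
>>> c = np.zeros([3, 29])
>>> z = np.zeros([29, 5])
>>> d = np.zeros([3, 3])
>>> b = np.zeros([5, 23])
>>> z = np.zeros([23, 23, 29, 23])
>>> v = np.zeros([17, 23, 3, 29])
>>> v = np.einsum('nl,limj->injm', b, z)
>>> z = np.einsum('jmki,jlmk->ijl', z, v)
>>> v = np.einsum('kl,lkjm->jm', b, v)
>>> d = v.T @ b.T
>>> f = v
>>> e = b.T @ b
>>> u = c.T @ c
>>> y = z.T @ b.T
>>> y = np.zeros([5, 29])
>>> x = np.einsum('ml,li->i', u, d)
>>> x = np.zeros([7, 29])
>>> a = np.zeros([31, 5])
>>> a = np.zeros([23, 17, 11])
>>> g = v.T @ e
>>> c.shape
(3, 29)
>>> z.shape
(23, 23, 5)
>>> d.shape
(29, 5)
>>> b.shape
(5, 23)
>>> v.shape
(23, 29)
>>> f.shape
(23, 29)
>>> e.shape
(23, 23)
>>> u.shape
(29, 29)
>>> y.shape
(5, 29)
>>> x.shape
(7, 29)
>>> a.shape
(23, 17, 11)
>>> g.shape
(29, 23)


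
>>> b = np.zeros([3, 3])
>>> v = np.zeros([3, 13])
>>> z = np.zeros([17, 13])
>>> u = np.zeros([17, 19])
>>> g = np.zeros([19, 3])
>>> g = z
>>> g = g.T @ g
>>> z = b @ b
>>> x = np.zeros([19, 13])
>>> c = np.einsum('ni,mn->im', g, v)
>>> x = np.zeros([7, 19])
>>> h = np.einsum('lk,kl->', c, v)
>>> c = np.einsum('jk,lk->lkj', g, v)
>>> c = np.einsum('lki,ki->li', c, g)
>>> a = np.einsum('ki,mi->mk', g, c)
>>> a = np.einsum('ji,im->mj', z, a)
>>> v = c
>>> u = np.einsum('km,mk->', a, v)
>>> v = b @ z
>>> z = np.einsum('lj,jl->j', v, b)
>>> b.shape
(3, 3)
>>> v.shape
(3, 3)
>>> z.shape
(3,)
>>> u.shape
()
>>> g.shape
(13, 13)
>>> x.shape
(7, 19)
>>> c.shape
(3, 13)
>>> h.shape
()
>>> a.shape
(13, 3)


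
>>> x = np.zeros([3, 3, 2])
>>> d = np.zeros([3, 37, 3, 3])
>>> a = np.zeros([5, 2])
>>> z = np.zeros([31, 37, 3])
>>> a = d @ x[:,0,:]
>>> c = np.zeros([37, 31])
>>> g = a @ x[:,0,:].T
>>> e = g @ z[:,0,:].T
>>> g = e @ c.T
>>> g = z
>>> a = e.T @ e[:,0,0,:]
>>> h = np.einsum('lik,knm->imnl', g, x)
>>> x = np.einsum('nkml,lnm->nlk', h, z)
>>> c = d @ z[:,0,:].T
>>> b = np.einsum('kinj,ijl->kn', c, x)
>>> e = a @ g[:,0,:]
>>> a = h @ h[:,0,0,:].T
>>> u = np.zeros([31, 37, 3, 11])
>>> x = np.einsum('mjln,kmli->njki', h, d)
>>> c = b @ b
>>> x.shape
(31, 2, 3, 3)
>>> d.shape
(3, 37, 3, 3)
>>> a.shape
(37, 2, 3, 37)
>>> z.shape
(31, 37, 3)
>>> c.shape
(3, 3)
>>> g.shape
(31, 37, 3)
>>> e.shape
(31, 3, 37, 3)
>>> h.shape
(37, 2, 3, 31)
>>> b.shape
(3, 3)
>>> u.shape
(31, 37, 3, 11)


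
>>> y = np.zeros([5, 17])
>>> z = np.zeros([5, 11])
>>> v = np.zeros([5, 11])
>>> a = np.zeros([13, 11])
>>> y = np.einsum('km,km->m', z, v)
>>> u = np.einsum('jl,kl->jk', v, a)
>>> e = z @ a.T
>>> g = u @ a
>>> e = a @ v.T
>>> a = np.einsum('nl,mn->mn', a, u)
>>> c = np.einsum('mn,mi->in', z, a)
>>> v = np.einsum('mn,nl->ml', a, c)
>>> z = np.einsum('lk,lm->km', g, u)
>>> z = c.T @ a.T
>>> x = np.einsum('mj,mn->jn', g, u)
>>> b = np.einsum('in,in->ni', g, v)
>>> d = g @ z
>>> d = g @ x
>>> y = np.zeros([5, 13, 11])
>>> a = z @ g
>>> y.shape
(5, 13, 11)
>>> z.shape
(11, 5)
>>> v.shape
(5, 11)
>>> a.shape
(11, 11)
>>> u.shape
(5, 13)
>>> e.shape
(13, 5)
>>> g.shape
(5, 11)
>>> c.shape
(13, 11)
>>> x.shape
(11, 13)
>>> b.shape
(11, 5)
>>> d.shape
(5, 13)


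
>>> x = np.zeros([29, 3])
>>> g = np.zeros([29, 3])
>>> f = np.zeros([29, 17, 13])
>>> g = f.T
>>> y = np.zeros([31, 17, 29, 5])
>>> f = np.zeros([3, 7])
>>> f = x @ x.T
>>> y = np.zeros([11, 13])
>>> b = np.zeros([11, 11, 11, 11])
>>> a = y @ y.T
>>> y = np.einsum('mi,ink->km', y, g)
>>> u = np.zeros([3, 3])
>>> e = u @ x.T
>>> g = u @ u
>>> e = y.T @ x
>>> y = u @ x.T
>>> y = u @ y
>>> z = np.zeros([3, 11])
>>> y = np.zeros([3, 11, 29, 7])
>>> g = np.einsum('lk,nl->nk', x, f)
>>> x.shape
(29, 3)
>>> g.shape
(29, 3)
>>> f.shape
(29, 29)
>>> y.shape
(3, 11, 29, 7)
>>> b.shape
(11, 11, 11, 11)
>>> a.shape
(11, 11)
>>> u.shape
(3, 3)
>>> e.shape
(11, 3)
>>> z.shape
(3, 11)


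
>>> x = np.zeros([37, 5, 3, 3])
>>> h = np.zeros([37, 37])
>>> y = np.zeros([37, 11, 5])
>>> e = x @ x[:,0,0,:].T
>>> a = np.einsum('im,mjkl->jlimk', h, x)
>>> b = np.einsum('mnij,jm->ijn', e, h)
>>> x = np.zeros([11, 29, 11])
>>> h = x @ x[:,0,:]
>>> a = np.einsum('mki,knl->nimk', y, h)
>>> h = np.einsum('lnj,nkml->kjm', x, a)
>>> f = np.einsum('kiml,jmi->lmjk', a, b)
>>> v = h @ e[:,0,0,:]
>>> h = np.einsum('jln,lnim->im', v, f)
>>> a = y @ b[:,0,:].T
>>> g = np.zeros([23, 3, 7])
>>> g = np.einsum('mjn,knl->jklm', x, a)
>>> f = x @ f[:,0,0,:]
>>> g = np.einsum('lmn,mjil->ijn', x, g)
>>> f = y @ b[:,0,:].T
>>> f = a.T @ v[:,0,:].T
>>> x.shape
(11, 29, 11)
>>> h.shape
(3, 29)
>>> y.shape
(37, 11, 5)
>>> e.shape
(37, 5, 3, 37)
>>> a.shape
(37, 11, 3)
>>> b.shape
(3, 37, 5)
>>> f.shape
(3, 11, 5)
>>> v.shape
(5, 11, 37)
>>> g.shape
(3, 37, 11)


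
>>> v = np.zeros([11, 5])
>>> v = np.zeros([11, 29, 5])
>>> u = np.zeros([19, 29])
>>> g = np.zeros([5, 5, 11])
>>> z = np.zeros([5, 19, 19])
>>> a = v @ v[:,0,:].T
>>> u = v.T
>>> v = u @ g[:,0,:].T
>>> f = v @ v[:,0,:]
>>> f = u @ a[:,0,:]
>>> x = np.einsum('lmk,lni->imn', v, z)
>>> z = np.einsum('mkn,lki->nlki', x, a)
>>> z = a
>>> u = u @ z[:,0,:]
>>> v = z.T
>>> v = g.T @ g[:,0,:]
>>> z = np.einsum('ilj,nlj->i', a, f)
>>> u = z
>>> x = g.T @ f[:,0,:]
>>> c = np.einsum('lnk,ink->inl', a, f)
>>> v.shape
(11, 5, 11)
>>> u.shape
(11,)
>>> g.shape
(5, 5, 11)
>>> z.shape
(11,)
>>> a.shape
(11, 29, 11)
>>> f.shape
(5, 29, 11)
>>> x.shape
(11, 5, 11)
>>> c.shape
(5, 29, 11)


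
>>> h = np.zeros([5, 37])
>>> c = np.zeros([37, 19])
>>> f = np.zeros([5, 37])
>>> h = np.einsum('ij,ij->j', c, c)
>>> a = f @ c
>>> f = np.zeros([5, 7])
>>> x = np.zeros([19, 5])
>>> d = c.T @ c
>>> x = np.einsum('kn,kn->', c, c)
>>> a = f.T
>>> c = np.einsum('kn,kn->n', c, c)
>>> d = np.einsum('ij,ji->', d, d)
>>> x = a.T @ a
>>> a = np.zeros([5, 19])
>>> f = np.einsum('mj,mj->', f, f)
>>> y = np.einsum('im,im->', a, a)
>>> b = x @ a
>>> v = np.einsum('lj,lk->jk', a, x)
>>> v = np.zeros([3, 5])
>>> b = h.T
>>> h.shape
(19,)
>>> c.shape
(19,)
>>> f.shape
()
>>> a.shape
(5, 19)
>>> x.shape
(5, 5)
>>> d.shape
()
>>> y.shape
()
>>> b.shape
(19,)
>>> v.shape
(3, 5)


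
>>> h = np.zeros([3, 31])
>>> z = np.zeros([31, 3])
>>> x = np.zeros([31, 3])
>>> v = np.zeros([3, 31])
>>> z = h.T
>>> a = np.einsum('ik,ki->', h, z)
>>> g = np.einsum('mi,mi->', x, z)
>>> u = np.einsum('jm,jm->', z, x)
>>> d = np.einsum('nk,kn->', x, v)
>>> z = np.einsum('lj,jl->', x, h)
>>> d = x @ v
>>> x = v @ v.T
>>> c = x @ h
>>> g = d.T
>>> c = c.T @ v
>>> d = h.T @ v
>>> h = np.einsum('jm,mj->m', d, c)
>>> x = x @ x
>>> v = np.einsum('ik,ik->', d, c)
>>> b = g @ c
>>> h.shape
(31,)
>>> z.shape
()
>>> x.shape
(3, 3)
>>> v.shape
()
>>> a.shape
()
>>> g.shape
(31, 31)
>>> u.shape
()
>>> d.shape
(31, 31)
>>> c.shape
(31, 31)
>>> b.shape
(31, 31)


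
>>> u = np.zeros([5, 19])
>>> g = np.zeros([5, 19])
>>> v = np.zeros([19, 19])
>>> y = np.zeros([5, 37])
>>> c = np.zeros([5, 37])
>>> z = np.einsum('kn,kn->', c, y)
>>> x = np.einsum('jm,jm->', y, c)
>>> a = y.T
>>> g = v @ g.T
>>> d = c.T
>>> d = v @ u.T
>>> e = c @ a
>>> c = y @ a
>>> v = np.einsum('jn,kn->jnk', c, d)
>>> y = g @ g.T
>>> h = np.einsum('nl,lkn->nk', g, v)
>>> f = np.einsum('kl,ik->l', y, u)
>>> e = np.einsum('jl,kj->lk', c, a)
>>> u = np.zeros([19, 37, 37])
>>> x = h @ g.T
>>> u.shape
(19, 37, 37)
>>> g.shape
(19, 5)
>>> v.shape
(5, 5, 19)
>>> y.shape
(19, 19)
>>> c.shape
(5, 5)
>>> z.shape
()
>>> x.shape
(19, 19)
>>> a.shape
(37, 5)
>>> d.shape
(19, 5)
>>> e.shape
(5, 37)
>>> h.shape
(19, 5)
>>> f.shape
(19,)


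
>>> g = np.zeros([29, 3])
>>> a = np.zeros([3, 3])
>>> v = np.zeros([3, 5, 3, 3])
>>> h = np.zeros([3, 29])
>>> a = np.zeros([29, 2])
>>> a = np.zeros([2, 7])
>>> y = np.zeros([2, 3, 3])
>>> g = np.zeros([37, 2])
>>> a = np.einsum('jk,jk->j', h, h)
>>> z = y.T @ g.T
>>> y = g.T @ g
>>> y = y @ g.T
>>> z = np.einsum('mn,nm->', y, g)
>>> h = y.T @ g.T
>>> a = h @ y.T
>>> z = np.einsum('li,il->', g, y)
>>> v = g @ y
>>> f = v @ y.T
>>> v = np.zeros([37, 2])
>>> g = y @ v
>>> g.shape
(2, 2)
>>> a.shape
(37, 2)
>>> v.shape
(37, 2)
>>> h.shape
(37, 37)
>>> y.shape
(2, 37)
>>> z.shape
()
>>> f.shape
(37, 2)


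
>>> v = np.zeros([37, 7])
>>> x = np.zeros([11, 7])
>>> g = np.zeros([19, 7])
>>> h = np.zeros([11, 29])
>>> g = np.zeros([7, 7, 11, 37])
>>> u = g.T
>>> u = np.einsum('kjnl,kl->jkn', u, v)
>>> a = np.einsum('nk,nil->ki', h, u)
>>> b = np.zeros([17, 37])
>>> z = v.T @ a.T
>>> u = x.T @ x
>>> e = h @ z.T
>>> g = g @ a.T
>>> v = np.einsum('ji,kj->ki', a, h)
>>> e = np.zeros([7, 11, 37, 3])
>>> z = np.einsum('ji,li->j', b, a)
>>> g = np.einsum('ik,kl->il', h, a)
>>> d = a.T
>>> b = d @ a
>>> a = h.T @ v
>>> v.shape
(11, 37)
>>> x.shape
(11, 7)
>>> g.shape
(11, 37)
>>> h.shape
(11, 29)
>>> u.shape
(7, 7)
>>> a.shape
(29, 37)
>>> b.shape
(37, 37)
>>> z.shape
(17,)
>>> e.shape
(7, 11, 37, 3)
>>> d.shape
(37, 29)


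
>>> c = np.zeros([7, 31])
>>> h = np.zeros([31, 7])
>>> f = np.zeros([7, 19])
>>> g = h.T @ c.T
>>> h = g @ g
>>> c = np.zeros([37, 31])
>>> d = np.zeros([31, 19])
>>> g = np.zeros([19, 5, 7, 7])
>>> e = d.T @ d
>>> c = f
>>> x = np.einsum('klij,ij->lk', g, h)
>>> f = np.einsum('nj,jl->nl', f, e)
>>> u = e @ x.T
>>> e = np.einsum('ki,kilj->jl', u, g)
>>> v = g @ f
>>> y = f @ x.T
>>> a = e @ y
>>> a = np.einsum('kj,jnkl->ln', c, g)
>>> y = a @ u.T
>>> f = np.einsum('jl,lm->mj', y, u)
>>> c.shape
(7, 19)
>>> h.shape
(7, 7)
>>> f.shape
(5, 7)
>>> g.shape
(19, 5, 7, 7)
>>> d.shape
(31, 19)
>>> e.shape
(7, 7)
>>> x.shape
(5, 19)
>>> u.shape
(19, 5)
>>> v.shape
(19, 5, 7, 19)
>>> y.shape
(7, 19)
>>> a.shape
(7, 5)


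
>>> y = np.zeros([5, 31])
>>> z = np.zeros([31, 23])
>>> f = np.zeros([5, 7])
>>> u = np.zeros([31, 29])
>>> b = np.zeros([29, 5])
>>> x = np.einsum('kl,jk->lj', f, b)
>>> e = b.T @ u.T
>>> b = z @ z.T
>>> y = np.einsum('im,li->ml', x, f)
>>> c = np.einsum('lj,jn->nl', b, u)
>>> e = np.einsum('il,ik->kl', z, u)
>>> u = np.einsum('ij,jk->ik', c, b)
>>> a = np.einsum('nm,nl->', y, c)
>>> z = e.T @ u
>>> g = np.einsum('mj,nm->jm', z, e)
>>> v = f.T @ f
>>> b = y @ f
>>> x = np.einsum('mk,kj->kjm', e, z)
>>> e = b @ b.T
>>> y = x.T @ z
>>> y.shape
(29, 31, 31)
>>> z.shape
(23, 31)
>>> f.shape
(5, 7)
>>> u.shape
(29, 31)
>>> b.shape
(29, 7)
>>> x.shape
(23, 31, 29)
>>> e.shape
(29, 29)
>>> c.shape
(29, 31)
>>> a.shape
()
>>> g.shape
(31, 23)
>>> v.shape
(7, 7)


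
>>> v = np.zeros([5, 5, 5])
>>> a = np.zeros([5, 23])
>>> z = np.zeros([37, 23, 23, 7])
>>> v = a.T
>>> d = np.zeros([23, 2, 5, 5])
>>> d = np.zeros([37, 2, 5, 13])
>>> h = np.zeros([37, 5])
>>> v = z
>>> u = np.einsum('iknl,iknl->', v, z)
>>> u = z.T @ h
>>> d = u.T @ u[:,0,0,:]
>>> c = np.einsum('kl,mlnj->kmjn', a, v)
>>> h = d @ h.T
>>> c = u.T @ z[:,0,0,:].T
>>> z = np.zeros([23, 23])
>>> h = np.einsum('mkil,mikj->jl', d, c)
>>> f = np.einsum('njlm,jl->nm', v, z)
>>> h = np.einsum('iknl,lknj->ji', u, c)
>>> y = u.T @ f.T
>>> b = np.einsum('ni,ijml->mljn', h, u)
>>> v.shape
(37, 23, 23, 7)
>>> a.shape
(5, 23)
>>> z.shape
(23, 23)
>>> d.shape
(5, 23, 23, 5)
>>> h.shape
(37, 7)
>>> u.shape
(7, 23, 23, 5)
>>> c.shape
(5, 23, 23, 37)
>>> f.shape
(37, 7)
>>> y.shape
(5, 23, 23, 37)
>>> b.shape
(23, 5, 23, 37)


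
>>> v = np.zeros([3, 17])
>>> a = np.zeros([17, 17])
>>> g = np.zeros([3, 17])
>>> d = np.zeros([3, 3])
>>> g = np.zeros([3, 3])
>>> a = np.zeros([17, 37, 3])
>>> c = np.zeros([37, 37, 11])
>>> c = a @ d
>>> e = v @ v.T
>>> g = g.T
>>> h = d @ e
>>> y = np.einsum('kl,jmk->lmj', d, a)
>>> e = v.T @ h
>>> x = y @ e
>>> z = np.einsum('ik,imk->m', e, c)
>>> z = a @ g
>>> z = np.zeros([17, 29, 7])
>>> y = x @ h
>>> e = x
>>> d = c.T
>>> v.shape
(3, 17)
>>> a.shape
(17, 37, 3)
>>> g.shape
(3, 3)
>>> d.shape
(3, 37, 17)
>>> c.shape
(17, 37, 3)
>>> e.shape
(3, 37, 3)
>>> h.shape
(3, 3)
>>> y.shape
(3, 37, 3)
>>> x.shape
(3, 37, 3)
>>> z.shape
(17, 29, 7)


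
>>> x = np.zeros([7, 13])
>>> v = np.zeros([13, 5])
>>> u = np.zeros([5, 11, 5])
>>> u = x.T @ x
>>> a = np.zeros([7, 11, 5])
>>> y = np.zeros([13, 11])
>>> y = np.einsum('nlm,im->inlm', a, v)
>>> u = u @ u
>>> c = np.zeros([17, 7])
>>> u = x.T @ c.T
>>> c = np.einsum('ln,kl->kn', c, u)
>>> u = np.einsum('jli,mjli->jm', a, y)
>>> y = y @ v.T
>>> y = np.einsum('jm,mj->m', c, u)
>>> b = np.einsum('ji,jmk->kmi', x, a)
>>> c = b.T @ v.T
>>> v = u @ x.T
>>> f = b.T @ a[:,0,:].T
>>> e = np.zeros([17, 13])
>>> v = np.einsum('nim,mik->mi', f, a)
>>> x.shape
(7, 13)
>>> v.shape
(7, 11)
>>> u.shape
(7, 13)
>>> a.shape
(7, 11, 5)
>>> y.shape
(7,)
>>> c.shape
(13, 11, 13)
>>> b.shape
(5, 11, 13)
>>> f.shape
(13, 11, 7)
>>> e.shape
(17, 13)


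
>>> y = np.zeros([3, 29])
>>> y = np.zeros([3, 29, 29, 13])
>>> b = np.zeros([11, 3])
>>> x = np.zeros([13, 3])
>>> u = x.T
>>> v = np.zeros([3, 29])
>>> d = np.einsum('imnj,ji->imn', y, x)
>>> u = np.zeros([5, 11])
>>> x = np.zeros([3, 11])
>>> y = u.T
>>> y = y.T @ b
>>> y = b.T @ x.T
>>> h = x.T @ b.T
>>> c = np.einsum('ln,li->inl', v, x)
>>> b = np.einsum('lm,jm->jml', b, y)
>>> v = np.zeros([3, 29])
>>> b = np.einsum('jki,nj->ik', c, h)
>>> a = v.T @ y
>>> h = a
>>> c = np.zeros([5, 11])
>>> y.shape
(3, 3)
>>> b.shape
(3, 29)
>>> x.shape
(3, 11)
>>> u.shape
(5, 11)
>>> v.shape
(3, 29)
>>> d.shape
(3, 29, 29)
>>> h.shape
(29, 3)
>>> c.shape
(5, 11)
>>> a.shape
(29, 3)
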